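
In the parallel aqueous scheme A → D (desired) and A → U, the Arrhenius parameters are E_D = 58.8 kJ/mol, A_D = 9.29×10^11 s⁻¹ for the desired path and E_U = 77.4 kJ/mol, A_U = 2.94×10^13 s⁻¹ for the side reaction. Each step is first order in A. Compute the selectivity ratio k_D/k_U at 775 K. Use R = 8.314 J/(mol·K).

k_D/k_U = (A_D/A_U)·exp[−(E_D−E_U)/(RT)] = (A_D/A_U)·exp[(E_U−E_D)/(RT)].
(E_U−E_D)/(RT) = (77.4−58.8)×10³/(8.314×775) = 18600/6443 = 2.887.
k_D/k_U = (9.29×10^11/2.94×10^13)·exp(2.887) = 0.03160 × 17.93 = 0.567.
Since E_D < E_U, lowering the temperature improves selectivity toward D.

0.567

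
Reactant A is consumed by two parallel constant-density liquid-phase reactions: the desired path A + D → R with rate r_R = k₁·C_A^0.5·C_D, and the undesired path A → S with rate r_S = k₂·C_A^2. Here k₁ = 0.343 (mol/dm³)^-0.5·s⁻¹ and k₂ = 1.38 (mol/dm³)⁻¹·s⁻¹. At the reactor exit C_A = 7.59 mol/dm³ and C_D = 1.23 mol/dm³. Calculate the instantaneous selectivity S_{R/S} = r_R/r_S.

S_{R/S} = r_R/r_S = (k₁·C_A^0.5·C_D)/(k₂·C_A^2) = (k₁/k₂)·C_A^-1.5·C_D.
= (0.343×7.590^0.5×1.230) / (1.38×7.590^2) = 1.162/79.50 = 0.0146.
The undesired path is higher order in A, so low C_A (CSTR or dilute feed) favours R.

0.0146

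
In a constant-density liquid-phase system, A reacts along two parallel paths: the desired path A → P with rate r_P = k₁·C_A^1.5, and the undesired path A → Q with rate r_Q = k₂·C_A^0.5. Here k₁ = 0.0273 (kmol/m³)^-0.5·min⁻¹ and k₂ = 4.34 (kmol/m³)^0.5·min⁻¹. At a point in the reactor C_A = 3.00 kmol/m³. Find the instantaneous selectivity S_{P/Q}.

0.0189

S_{P/Q} = r_P/r_Q = (k₁·C_A^1.5)/(k₂·C_A^0.5) = (k₁/k₂)·C_A.
= (0.0273×3.000^1.5) / (4.34×3.000^0.5) = 0.1419/7.517 = 0.0189.
Since the desired path is higher order in A, keeping C_A high (PFR or concentrated feed) favours P.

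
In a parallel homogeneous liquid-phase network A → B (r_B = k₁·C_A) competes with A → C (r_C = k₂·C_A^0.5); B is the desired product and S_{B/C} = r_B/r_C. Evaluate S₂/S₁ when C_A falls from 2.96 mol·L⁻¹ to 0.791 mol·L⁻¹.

0.517

S_{B/C} = (k₁/k₂)·C_A^0.5, so S₂/S₁ = (C_{A,2}/C_{A,1})^0.5.
= (0.791/2.96)^0.5 = (0.2672)^0.5 = 0.517.
Selectivity toward B falls as C_A falls — high-concentration operation is favoured.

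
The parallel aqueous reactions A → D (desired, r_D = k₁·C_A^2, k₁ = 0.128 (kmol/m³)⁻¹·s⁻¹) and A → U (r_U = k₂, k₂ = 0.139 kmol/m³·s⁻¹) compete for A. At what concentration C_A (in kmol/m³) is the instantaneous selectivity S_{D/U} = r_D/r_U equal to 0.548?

0.771 kmol/m³

S_{D/U} = (k₁/k₂)·C_A^2 ⇒ C_A = (S·k₂/k₁)^(0.5).
= (0.548×0.139/0.128)^(0.5) = (0.5951)^(0.5) = 0.771 kmol/m³.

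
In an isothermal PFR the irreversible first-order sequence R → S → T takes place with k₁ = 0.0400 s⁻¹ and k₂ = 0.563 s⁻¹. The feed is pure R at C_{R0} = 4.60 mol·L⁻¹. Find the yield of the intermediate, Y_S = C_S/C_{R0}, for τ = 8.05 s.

Solving the coupled first-order balances gives C_S(τ) = [k₁/(k₂−k₁)]·C_{R0}·(e^(−k₁τ) − e^(−k₂τ)).
e^(−k₁τ) = e^(−0.0400×8.05) = e^(−0.3220) = 0.7247; e^(−k₂τ) = e^(−4.532) = 0.01076.
C_S = 0.0400×4.60/(0.563−0.0400) × (0.7247−0.01076) = 0.3518×0.7139 = 0.2512 mol·L⁻¹.
Y_S = C_S/C_{R0} = 0.2512/4.60 = 0.0546.

0.0546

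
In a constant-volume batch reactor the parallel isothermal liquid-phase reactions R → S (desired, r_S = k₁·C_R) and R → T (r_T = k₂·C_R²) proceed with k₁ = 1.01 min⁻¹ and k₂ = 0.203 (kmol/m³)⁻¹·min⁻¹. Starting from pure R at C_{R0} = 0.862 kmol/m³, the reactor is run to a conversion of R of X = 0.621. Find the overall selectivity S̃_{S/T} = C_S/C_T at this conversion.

8.43

C_R = C_{R0}(1−X) = 0.3267 kmol/m³.
Along a PFR/batch, dC_S/dC_R = −r_S/(r_S+r_T) = −k₁/(k₁+k₂·C_R).
Integrating from C_{R0} to C_R: C_S = (1.01/0.203)·ln[(1.01+0.203·0.862)/(1.01+0.203·0.327)] = 4.975·ln(1.185/1.076) = 0.4785 kmol/m³.
C_T = (C_{R0}−C_R)−C_S = 0.05675 kmol/m³; S̃_{S/T} = 0.4785/0.05675 = 8.43.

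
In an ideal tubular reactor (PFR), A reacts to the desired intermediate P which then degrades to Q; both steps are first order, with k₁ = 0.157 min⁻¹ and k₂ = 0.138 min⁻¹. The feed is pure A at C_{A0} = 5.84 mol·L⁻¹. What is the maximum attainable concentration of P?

Evaluating C_P at τ_opt = ln(k₂/k₁)/(k₂−k₁) gives C_{P,max}/C_{A0} = (k₁/k₂)^[k₂/(k₂−k₁)].
= (0.157/0.138)^(0.138/(0.138−0.157)) = (1.138)^(-7.263) = 0.3918.
C_{P,max} = 0.3918×5.84 = 2.29 mol·L⁻¹.

2.29 mol·L⁻¹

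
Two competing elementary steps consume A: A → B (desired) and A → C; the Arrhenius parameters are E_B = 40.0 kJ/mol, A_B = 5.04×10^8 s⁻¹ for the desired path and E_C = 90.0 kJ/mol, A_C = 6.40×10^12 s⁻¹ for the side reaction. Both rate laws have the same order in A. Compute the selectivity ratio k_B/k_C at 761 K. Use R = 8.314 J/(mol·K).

With equal orders, S_{B/C} = k_B/k_C = (A_B/A_C)·exp[(E_C−E_B)/(RT)].
(E_C−E_B)/(RT) = (90.0−40.0)×10³/(8.314×761) = 50000/6327 = 7.903.
k_B/k_C = (5.04×10^8/6.40×10^12)·exp(7.903) = 7.875×10^-5 × 2705 = 0.213.

0.213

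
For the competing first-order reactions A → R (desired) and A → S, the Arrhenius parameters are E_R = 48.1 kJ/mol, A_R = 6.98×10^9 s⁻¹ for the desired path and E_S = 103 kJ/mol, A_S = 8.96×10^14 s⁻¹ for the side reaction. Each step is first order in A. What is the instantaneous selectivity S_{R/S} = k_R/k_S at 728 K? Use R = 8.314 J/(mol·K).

0.0677

With equal orders, S_{R/S} = k_R/k_S = (A_R/A_S)·exp[(E_S−E_R)/(RT)].
(E_S−E_R)/(RT) = (103−48.1)×10³/(8.314×728) = 54900/6053 = 9.070.
k_R/k_S = (6.98×10^9/8.96×10^14)·exp(9.070) = 7.790×10^-6 × 8695 = 0.0677.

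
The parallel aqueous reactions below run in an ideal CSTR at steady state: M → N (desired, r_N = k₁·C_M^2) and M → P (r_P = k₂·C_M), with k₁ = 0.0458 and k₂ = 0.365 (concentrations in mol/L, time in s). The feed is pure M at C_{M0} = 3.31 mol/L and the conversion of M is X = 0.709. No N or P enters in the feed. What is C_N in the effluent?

0.253 mol/L

Exit C_M = C_{M0}(1−X) = 3.31×0.291 = 0.9632 mol/L.
Rates in a CSTR are evaluated at the outlet concentration: r_N = 0.0458×0.9632^2 = 0.04249, r_P = 0.365×0.9632 = 0.3516.
Fraction of consumed M going to N: r_N/(r_N+r_P) = 0.1078.
C_N = 0.1078·C_{M0}·X = 0.1078×3.31×0.709 = 0.253 mol/L.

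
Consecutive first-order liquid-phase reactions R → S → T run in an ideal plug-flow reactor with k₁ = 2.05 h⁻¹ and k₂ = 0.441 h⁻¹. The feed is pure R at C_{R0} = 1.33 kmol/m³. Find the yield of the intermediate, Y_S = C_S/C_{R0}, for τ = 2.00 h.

0.506

For first-order series with pure R initially, C_S(τ) = k₁C_{R0}/(k₂−k₁)·(e^(−k₁τ) − e^(−k₂τ)).
e^(−k₁τ) = e^(−2.05×2.00) = e^(−4.100) = 0.01657; e^(−k₂τ) = e^(−0.8820) = 0.4140.
C_S = 2.05×1.33/(0.441−2.05) × (0.01657−0.4140) = (-1.695)×(-0.3974) = 0.6734 kmol/m³.
Y_S = C_S/C_{R0} = 0.6734/1.33 = 0.506.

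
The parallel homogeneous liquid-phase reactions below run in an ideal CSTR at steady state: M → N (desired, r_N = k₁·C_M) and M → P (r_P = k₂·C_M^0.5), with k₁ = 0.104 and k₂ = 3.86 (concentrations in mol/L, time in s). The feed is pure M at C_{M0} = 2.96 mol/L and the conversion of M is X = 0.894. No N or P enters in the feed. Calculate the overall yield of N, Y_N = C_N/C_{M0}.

0.0133

Exit C_M = C_{M0}(1−X) = 2.96×0.106 = 0.3138 mol/L.
In a CSTR the entire volume is at exit conditions, so r_N = 0.104×0.3138 = 0.03263 and r_P = 3.86×0.3138^0.5 = 2.162.
Fraction of consumed M going to N: r_N/(r_N+r_P) = 0.01487.
C_N = 0.01487·C_{M0}·X = 0.01487×2.96×0.894 = 0.0393 mol/L; Y_N = C_N/C_{M0} = 0.0133.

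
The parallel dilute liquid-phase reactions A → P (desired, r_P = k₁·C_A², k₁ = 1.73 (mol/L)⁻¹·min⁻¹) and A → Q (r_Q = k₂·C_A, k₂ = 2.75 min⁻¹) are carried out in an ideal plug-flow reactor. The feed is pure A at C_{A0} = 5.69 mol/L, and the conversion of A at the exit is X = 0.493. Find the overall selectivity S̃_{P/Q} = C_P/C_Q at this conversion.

C_A = C_{A0}(1−X) = 2.885 mol/L.
Along a PFR/batch, dC_Q/dC_A = −r_Q/(r_P+r_Q) = −k₂/(k₂+k₁·C_A).
Integrating from C_{A0} to C_A: C_Q = (2.75/1.73)·ln[(2.75+1.73·5.69)/(2.75+1.73·2.88)] = 1.590·ln(12.59/7.741) = 0.7737 mol/L.
Then C_P = (C_{A0}−C_A) − C_Q = 2.805 − 0.7737 = 2.032 mol/L.
S̃_{P/Q} = C_P/C_Q = 2.032/0.7737 = 2.63.

2.63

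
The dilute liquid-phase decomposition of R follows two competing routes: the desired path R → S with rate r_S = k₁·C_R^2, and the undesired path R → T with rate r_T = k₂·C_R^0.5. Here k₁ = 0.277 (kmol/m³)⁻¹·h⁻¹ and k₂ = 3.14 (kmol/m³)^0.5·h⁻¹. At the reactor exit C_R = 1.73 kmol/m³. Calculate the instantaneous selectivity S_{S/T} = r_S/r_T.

S_{S/T} = r_S/r_T = (k₁·C_R^2)/(k₂·C_R^0.5) = (k₁/k₂)·C_R^1.5.
= (0.277×1.730^2) / (3.14×1.730^0.5) = 0.8290/4.130 = 0.201.
Since the desired path is higher order in R, keeping C_R high (PFR or concentrated feed) favours S.

0.201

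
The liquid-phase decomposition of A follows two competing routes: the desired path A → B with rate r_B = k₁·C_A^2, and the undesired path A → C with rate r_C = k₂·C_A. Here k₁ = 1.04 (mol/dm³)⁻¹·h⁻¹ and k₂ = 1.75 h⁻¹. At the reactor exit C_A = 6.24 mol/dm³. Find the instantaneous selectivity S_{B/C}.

3.71

S_{B/C} = r_B/r_C = (k₁·C_A^2)/(k₂·C_A) = (k₁/k₂)·C_A.
= (1.04×6.240^2) / (1.75×6.240) = 40.50/10.92 = 3.71.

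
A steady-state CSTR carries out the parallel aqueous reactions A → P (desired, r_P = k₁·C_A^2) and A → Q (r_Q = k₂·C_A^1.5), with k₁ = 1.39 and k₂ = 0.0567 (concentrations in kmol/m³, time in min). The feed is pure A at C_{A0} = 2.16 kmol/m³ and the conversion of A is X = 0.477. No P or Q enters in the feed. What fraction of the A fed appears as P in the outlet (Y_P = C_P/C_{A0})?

0.459

Exit C_A = C_{A0}(1−X) = 2.16×0.523 = 1.130 kmol/m³.
Rates in a CSTR are evaluated at the outlet concentration: r_P = 1.39×1.130^2 = 1.774, r_Q = 0.0567×1.130^1.5 = 0.06808.
Fraction of consumed A going to P: r_P/(r_P+r_Q) = 0.9630.
C_P = 0.9630·C_{A0}·X = 0.9630×2.16×0.477 = 0.992 kmol/m³; Y_P = C_P/C_{A0} = 0.459.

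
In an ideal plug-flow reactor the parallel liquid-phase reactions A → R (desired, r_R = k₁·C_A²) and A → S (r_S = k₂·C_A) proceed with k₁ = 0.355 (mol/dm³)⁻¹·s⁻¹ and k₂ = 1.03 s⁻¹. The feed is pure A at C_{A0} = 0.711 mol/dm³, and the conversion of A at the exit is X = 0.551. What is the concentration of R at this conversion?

C_A = C_{A0}(1−X) = 0.3192 mol/dm³.
Along a PFR/batch, dC_S/dC_A = −r_S/(r_R+r_S) = −k₂/(k₂+k₁·C_A).
Integrating from C_{A0} to C_A: C_S = (1.03/0.355)·ln[(1.03+0.355·0.711)/(1.03+0.355·0.319)] = 2.901·ln(1.282/1.143) = 0.3331 mol/dm³.
Then C_R = (C_{A0}−C_A) − C_S = 0.3918 − 0.3331 = 0.05870 mol/dm³.

0.0587 mol/dm³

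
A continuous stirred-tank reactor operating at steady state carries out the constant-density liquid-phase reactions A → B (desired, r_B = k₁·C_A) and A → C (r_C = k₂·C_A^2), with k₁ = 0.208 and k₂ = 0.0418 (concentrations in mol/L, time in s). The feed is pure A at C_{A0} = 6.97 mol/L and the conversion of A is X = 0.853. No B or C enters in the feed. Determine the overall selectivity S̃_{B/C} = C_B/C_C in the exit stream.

Exit C_A = C_{A0}(1−X) = 6.97×0.147 = 1.025 mol/L.
In a CSTR the entire volume is at exit conditions, so r_B = 0.208×1.025 = 0.2131 and r_C = 0.0418×1.025^2 = 0.04388.
Overall selectivity = C_B/C_C = r_Bτ/(r_Cτ) = r_B/r_C = 4.86.

4.86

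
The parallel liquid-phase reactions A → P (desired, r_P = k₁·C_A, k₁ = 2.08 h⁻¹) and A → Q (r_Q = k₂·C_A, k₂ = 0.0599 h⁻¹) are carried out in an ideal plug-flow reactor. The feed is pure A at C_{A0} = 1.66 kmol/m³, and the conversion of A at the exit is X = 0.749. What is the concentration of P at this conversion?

1.21 kmol/m³

C_A = C_{A0}(1−X) = 0.4167 kmol/m³.
Both paths are first order in A, so the instantaneous fraction to P is constant: dC_P/d(−C_A) = k₁/(k₁+k₂) = 0.9720.
C_P = 0.9720·(C_{A0}−C_A) = 0.9720×1.243 = 1.21 kmol/m³.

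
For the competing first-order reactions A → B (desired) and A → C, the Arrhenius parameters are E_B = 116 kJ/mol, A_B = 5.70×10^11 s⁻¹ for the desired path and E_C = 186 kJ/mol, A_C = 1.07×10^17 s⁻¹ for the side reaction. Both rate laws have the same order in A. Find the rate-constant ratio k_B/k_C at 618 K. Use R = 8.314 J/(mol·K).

k_B/k_C = (A_B/A_C)·exp[−(E_B−E_C)/(RT)] = (A_B/A_C)·exp[(E_C−E_B)/(RT)].
(E_C−E_B)/(RT) = (186−116)×10³/(8.314×618) = 70000/5138 = 13.62.
k_B/k_C = (5.70×10^11/1.07×10^17)·exp(13.62) = 5.327×10^-6 × 8.256×10^5 = 4.40.
Since E_B < E_C, lowering the temperature improves selectivity toward B.

4.40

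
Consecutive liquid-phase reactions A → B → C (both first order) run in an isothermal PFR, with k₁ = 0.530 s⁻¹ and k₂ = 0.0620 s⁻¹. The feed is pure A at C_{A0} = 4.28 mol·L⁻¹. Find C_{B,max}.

For a first-order series the maximum intermediate yield is C_{B,max}/C_{A0} = (k₁/k₂)^[k₂/(k₂−k₁)].
= (0.530/0.0620)^(0.0620/(0.0620−0.530)) = (8.548)^(-0.1325) = 0.7526.
C_{B,max} = 0.7526×4.28 = 3.22 mol·L⁻¹.

3.22 mol·L⁻¹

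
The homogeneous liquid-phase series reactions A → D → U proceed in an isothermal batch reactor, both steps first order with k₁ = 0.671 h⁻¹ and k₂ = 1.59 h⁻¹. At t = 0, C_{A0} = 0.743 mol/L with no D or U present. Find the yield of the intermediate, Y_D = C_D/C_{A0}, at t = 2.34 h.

0.134

The intermediate concentration in a first-order A→B→C sequence is C_D = k₁C_{A0}(e^(−k₁t) − e^(−k₂t))/(k₂−k₁).
e^(−k₁t) = e^(−0.671×2.34) = e^(−1.570) = 0.2080; e^(−k₂t) = e^(−3.721) = 0.02422.
C_D = 0.671×0.743/(1.59−0.671) × (0.2080−0.02422) = 0.5425×0.1838 = 0.09971 mol/L.
Y_D = C_D/C_{A0} = 0.09971/0.743 = 0.134.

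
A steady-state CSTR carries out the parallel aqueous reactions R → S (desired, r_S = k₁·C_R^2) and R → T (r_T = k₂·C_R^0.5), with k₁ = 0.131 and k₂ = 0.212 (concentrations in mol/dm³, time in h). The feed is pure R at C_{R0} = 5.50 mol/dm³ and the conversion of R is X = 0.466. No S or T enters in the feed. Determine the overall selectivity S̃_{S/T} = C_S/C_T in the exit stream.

3.11

Exit C_R = C_{R0}(1−X) = 5.50×0.534 = 2.937 mol/dm³.
Rates in a CSTR are evaluated at the outlet concentration: r_S = 0.131×2.937^2 = 1.130, r_T = 0.212×2.937^0.5 = 0.3633.
Overall selectivity = C_S/C_T = r_Sτ/(r_Tτ) = r_S/r_T = 3.11.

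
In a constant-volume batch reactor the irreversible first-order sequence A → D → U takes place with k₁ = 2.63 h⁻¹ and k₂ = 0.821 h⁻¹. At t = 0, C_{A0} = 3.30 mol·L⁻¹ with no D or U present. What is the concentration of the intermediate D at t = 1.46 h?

1.34 mol·L⁻¹

Solving the coupled first-order balances gives C_D(t) = [k₁/(k₂−k₁)]·C_{A0}·(e^(−k₁t) − e^(−k₂t)).
e^(−k₁t) = e^(−2.63×1.46) = e^(−3.840) = 0.02150; e^(−k₂t) = e^(−1.199) = 0.3016.
C_D = 2.63×3.30/(0.821−2.63) × (0.02150−0.3016) = (-4.798)×(-0.2801) = 1.344 mol·L⁻¹.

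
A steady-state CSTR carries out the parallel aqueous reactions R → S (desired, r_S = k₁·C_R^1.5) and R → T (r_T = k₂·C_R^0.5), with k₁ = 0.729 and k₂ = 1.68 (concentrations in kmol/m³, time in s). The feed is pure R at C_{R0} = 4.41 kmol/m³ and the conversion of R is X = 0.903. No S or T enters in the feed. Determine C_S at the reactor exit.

0.623 kmol/m³

Exit C_R = C_{R0}(1−X) = 4.41×0.0970 = 0.4278 kmol/m³.
A CSTR operates uniformly at the exit composition, giving r_S = 0.2040 and r_T = 1.099 (each k·C_R^n at C_R = 0.4278).
Fraction of consumed R going to S: r_S/(r_S+r_T) = 0.1566.
C_S = 0.1566·C_{R0}·X = 0.1566×4.41×0.903 = 0.623 kmol/m³.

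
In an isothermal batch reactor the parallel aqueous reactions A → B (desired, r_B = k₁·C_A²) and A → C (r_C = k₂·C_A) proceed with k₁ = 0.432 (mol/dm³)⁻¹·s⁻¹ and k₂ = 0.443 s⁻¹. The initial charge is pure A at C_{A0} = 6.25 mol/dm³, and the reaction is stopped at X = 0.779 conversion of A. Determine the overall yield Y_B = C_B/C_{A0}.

C_A = C_{A0}(1−X) = 1.381 mol/dm³.
Along a PFR/batch, dC_C/dC_A = −r_C/(r_B+r_C) = −k₂/(k₂+k₁·C_A).
Integrating from C_{A0} to C_A: C_C = (0.443/0.432)·ln[(0.443+0.432·6.25)/(0.443+0.432·1.38)] = 1.025·ln(3.143/1.040) = 1.134 mol/dm³.
Then C_B = (C_{A0}−C_A) − C_C = 4.869 − 1.134 = 3.734 mol/dm³.
Y_B = C_B/C_{A0} = 3.734/6.25 = 0.597.

0.597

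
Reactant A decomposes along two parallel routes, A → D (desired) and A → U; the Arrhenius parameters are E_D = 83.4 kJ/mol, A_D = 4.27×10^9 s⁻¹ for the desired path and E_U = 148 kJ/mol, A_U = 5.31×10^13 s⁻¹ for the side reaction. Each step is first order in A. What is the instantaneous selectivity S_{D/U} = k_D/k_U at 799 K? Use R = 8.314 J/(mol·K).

Since both paths have the same order in A, the concentration cancels and S_{D/U} = k_D/k_U = (A_D/A_U)·exp[(E_U−E_D)/(RT)].
(E_U−E_D)/(RT) = (148−83.4)×10³/(8.314×799) = 64600/6643 = 9.725.
k_D/k_U = (4.27×10^9/5.31×10^13)·exp(9.725) = 8.041×10^-5 × 16725 = 1.34.
Since E_D < E_U, lowering the temperature improves selectivity toward D.

1.34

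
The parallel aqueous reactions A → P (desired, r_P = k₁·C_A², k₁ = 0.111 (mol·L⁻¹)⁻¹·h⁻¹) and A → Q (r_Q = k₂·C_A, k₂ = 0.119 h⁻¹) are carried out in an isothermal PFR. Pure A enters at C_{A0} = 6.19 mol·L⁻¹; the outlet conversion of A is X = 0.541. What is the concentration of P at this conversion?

2.69 mol·L⁻¹

C_A = C_{A0}(1−X) = 2.841 mol·L⁻¹.
Along a PFR/batch, dC_Q/dC_A = −r_Q/(r_P+r_Q) = −k₂/(k₂+k₁·C_A).
Integrating from C_{A0} to C_A: C_Q = (0.119/0.111)·ln[(0.119+0.111·6.19)/(0.119+0.111·2.84)] = 1.072·ln(0.8061/0.4344) = 0.6629 mol·L⁻¹.
Then C_P = (C_{A0}−C_A) − C_Q = 3.349 − 0.6629 = 2.686 mol·L⁻¹.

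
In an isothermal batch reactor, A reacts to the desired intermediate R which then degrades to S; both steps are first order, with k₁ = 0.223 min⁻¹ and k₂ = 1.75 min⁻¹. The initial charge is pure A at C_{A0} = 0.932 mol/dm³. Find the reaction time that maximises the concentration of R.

1.35 min

For first-order series the maximum of C_R occurs at t_opt = ln(k₂/k₁)/(k₂−k₁).
= ln(1.75/0.223)/(1.75−0.223) = ln(7.848)/1.527 = 2.060/1.527 = 1.35 min.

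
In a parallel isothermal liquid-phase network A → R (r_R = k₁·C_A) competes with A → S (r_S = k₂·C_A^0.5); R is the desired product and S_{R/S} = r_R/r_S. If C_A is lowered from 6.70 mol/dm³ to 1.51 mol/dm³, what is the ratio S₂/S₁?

S_{R/S} = (k₁/k₂)·C_A^0.5, so S₂/S₁ = (C_{A,2}/C_{A,1})^0.5.
= (1.51/6.70)^0.5 = (0.2254)^0.5 = 0.475.
Selectivity toward R falls as C_A falls — high-concentration operation is favoured.

0.475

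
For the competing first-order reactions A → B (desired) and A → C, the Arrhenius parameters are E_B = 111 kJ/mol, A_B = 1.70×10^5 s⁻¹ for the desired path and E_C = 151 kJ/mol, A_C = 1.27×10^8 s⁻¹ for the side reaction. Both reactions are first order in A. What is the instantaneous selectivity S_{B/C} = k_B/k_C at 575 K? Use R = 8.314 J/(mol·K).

5.76

k_B/k_C = (A_B/A_C)·exp[−(E_B−E_C)/(RT)] = (A_B/A_C)·exp[(E_C−E_B)/(RT)].
(E_C−E_B)/(RT) = (151−111)×10³/(8.314×575) = 40000/4781 = 8.367.
k_B/k_C = (1.70×10^5/1.27×10^8)·exp(8.367) = 0.001339 × 4304 = 5.76.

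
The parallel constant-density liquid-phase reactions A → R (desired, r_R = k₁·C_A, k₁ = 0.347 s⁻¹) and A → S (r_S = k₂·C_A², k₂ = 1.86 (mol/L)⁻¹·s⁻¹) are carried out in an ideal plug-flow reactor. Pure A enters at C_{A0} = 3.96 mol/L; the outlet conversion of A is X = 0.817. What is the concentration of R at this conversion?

0.283 mol/L

C_A = C_{A0}(1−X) = 0.7247 mol/L.
Along a PFR/batch, dC_R/dC_A = −r_R/(r_R+r_S) = −k₁/(k₁+k₂·C_A).
Integrating from C_{A0} to C_A: C_R = (0.347/1.86)·ln[(0.347+1.86·3.96)/(0.347+1.86·0.725)] = 0.1866·ln(7.713/1.695) = 0.2827 mol/L.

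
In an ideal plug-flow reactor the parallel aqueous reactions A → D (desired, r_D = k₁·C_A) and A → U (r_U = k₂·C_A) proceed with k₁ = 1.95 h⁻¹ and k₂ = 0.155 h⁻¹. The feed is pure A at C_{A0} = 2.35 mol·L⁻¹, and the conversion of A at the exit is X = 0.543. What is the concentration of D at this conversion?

C_A = C_{A0}(1−X) = 1.074 mol·L⁻¹.
Both paths are first order in A, so the instantaneous fraction to D is constant: dC_D/d(−C_A) = k₁/(k₁+k₂) = 0.9264.
C_D = 0.9264·(C_{A0}−C_A) = 0.9264×1.276 = 1.18 mol·L⁻¹.

1.18 mol·L⁻¹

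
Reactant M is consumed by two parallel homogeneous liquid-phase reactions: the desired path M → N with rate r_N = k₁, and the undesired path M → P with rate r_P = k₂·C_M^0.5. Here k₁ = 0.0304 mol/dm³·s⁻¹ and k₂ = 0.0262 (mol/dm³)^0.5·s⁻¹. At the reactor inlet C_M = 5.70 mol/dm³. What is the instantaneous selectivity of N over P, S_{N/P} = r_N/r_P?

S_{N/P} = r_N/r_P = (k₁)/(k₂·C_M^0.5) = (k₁/k₂)·C_M^-0.5.
= (0.0304) / (0.0262×5.700^0.5) = 0.03040/0.06255 = 0.486.

0.486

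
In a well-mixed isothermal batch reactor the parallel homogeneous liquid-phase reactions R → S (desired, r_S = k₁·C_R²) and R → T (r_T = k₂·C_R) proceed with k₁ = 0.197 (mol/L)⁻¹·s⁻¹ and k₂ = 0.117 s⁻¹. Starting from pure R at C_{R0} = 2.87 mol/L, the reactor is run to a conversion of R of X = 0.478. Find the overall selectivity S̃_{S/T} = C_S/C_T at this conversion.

3.58

C_R = C_{R0}(1−X) = 1.498 mol/L.
Along a PFR/batch, dC_T/dC_R = −r_T/(r_S+r_T) = −k₂/(k₂+k₁·C_R).
Integrating from C_{R0} to C_R: C_T = (0.117/0.197)·ln[(0.117+0.197·2.87)/(0.117+0.197·1.50)] = 0.5939·ln(0.6824/0.4121) = 0.2995 mol/L.
Then C_S = (C_{R0}−C_R) − C_T = 1.372 − 0.2995 = 1.072 mol/L.
S̃_{S/T} = C_S/C_T = 1.072/0.2995 = 3.58.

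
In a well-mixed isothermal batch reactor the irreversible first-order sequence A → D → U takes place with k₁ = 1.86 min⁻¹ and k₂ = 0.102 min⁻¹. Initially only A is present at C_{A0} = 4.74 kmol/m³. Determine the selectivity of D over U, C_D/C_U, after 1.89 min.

6.51

Solving the coupled first-order balances gives C_D(t) = [k₁/(k₂−k₁)]·C_{A0}·(e^(−k₁t) − e^(−k₂t)).
e^(−k₁t) = e^(−1.86×1.89) = e^(−3.515) = 0.02974; e^(−k₂t) = e^(−0.1928) = 0.8247.
C_D = 1.86×4.74/(0.102−1.86) × (0.02974−0.8247) = (-5.015)×(-0.7949) = 3.987 kmol/m³.
C_A = C_{A0}e^(−k₁t) = 0.1409 kmol/m³, so C_U = C_{A0}−C_A−C_D = 0.6125 kmol/m³; C_D/C_U = 6.51.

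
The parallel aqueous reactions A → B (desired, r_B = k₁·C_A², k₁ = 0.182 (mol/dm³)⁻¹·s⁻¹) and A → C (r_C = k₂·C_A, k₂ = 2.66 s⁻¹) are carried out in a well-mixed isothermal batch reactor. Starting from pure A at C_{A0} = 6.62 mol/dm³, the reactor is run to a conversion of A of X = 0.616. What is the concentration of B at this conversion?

C_A = C_{A0}(1−X) = 2.542 mol/dm³.
Along a PFR/batch, dC_C/dC_A = −r_C/(r_B+r_C) = −k₂/(k₂+k₁·C_A).
Integrating from C_{A0} to C_A: C_C = (2.66/0.182)·ln[(2.66+0.182·6.62)/(2.66+0.182·2.54)] = 14.62·ln(3.865/3.123) = 3.117 mol/dm³.
Then C_B = (C_{A0}−C_A) − C_C = 4.078 − 3.117 = 0.9614 mol/dm³.

0.961 mol/dm³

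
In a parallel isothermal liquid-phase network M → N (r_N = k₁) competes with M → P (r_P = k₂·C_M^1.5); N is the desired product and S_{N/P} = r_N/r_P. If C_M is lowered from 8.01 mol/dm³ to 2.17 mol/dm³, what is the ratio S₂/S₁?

7.09

S_{N/P} = (k₁/k₂)·C_M^-1.5, so S₂/S₁ = (C_{M,2}/C_{M,1})^-1.5.
= (2.17/8.01)^(-1.5) = (0.2709)^(-1.5) = 7.09.
Selectivity toward N rises as C_M falls — low-concentration operation is favoured.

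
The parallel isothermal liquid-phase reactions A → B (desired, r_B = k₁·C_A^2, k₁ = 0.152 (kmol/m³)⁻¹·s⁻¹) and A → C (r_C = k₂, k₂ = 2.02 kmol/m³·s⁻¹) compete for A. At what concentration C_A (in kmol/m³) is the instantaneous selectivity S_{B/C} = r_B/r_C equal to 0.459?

S_{B/C} = (k₁/k₂)·C_A^2 ⇒ C_A = (S·k₂/k₁)^(0.5).
= (0.459×2.02/0.152)^(0.5) = (6.100)^(0.5) = 2.47 kmol/m³.

2.47 kmol/m³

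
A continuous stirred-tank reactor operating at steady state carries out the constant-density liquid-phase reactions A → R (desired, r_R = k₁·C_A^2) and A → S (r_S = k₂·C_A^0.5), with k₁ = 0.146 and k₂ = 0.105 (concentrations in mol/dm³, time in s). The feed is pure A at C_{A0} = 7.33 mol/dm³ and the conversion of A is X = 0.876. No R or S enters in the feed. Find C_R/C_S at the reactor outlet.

Exit C_A = C_{A0}(1−X) = 7.33×0.124 = 0.9089 mol/dm³.
A CSTR operates uniformly at the exit composition, giving r_R = 0.1206 and r_S = 0.1001 (each k·C_A^n at C_A = 0.9089).
Overall selectivity = C_R/C_S = r_Rτ/(r_Sτ) = r_R/r_S = 1.20.

1.20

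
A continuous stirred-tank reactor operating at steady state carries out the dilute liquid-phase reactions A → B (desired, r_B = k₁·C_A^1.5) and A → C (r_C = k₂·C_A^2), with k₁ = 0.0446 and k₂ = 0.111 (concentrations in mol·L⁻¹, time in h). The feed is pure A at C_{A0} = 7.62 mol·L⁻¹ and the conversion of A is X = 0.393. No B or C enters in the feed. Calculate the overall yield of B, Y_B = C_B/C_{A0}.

Exit C_A = C_{A0}(1−X) = 7.62×0.607 = 4.625 mol·L⁻¹.
Rates in a CSTR are evaluated at the outlet concentration: r_B = 0.0446×4.625^1.5 = 0.4437, r_C = 0.111×4.625^2 = 2.375.
Fraction of consumed A going to B: r_B/(r_B+r_C) = 0.1574.
C_B = 0.1574·C_{A0}·X = 0.1574×7.62×0.393 = 0.471 mol·L⁻¹; Y_B = C_B/C_{A0} = 0.0619.

0.0619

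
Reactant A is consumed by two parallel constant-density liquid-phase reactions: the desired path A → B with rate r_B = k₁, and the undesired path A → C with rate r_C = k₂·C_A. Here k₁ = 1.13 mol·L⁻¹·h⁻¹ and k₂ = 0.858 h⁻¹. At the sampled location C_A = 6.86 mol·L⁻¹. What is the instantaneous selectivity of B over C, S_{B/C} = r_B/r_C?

0.192

S_{B/C} = r_B/r_C = (k₁)/(k₂·C_A) = (k₁/k₂)·C_A⁻¹.
= (1.13) / (0.858×6.860) = 1.130/5.886 = 0.192.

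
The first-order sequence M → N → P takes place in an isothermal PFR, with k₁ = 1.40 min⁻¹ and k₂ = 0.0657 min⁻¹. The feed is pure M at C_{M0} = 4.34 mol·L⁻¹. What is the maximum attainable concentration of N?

At the optimum, C_{N,max}/C_{M0} = (k₁/k₂)^[k₂/(k₂−k₁)].
= (1.40/0.0657)^(0.0657/(0.0657−1.40)) = (21.31)^(-0.04924) = 0.8602.
C_{N,max} = 0.8602×4.34 = 3.73 mol·L⁻¹.

3.73 mol·L⁻¹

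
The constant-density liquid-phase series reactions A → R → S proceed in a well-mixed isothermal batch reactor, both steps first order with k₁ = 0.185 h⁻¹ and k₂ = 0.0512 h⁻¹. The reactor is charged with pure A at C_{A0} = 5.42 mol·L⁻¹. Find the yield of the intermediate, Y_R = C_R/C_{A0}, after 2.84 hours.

For first-order series with pure A initially, C_R(t) = k₁C_{A0}/(k₂−k₁)·(e^(−k₁t) − e^(−k₂t)).
e^(−k₁t) = e^(−0.185×2.84) = e^(−0.5254) = 0.5913; e^(−k₂t) = e^(−0.1454) = 0.8647.
C_R = 0.185×5.42/(0.0512−0.185) × (0.5913−0.8647) = (-7.494)×(-0.2734) = 2.048 mol·L⁻¹.
Y_R = C_R/C_{A0} = 2.048/5.42 = 0.378.

0.378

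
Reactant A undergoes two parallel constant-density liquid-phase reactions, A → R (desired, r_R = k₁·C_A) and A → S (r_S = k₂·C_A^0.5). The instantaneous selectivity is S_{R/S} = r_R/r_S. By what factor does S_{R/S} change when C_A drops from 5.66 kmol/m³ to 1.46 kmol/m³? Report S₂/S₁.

S_{R/S} = (k₁/k₂)·C_A^0.5, so S₂/S₁ = (C_{A,2}/C_{A,1})^0.5.
= (1.46/5.66)^0.5 = (0.2580)^0.5 = 0.508.

0.508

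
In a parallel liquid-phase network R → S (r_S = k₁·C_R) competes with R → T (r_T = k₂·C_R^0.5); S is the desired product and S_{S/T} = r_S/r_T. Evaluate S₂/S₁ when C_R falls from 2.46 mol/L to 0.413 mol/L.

S_{S/T} = (k₁/k₂)·C_R^0.5, so S₂/S₁ = (C_{R,2}/C_{R,1})^0.5.
= (0.413/2.46)^0.5 = (0.1679)^0.5 = 0.410.

0.410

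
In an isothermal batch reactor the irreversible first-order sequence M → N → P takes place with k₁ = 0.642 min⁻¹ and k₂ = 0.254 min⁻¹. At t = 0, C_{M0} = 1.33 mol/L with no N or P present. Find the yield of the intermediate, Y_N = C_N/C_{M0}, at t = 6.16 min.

Solving the coupled first-order balances gives C_N(t) = [k₁/(k₂−k₁)]·C_{M0}·(e^(−k₁t) − e^(−k₂t)).
e^(−k₁t) = e^(−0.642×6.16) = e^(−3.955) = 0.01916; e^(−k₂t) = e^(−1.565) = 0.2092.
C_N = 0.642×1.33/(0.254−0.642) × (0.01916−0.2092) = (-2.201)×(-0.1900) = 0.4181 mol/L.
Y_N = C_N/C_{M0} = 0.4181/1.33 = 0.314.

0.314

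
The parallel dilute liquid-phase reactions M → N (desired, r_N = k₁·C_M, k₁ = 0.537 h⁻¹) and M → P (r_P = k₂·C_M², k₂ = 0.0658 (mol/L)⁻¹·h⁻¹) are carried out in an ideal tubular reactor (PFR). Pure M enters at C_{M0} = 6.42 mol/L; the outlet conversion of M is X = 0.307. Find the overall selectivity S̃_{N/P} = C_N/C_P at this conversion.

1.51

C_M = C_{M0}(1−X) = 4.449 mol/L.
Along a PFR/batch, dC_N/dC_M = −r_N/(r_N+r_P) = −k₁/(k₁+k₂·C_M).
Integrating from C_{M0} to C_M: C_N = (0.537/0.0658)·ln[(0.537+0.0658·6.42)/(0.537+0.0658·4.45)] = 8.161·ln(0.9594/0.8297) = 1.185 mol/L.
C_P = (C_{M0}−C_M)−C_N = 0.7858 mol/L; S̃_{N/P} = 1.185/0.7858 = 1.51.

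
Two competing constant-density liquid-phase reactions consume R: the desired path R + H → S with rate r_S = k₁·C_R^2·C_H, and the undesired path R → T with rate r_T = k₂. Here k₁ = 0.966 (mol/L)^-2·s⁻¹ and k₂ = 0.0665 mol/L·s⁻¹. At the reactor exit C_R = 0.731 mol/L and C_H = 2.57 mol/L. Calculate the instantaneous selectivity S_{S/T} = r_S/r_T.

S_{S/T} = r_S/r_T = (k₁·C_R^2·C_H)/(k₂) = (k₁/k₂)·C_R^2·C_H.
= (0.966×0.7310^2×2.570) / (0.0665) = 1.327/0.06650 = 19.9.
Since the desired path is higher order in R, keeping C_R high (PFR or concentrated feed) favours S.

19.9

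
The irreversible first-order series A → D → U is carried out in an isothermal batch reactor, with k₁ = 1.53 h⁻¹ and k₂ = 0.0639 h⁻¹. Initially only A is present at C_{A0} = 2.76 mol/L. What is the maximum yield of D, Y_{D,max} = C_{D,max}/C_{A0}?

0.871

Evaluating C_D at t_opt = ln(k₂/k₁)/(k₂−k₁) gives C_{D,max}/C_{A0} = (k₁/k₂)^[k₂/(k₂−k₁)].
= (1.53/0.0639)^(0.0639/(0.0639−1.53)) = (23.94)^(-0.04359) = 0.8707.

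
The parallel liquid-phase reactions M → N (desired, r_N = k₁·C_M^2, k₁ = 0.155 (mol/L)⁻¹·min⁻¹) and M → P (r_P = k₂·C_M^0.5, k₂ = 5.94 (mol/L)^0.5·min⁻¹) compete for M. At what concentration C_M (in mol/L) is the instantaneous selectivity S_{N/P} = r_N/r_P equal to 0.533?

7.47 mol/L

S_{N/P} = (k₁/k₂)·C_M^1.5 ⇒ C_M = (S·k₂/k₁)^(1/1.5).
= (0.533×5.94/0.155)^(0.6667) = (20.43)^(0.6667) = 7.47 mol/L.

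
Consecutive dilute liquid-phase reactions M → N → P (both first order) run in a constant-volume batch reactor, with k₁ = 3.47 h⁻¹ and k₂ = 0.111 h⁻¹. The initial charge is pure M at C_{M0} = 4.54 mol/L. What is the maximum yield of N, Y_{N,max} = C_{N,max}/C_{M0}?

0.892

For a first-order series the maximum intermediate yield is C_{N,max}/C_{M0} = (k₁/k₂)^[k₂/(k₂−k₁)].
= (3.47/0.111)^(0.111/(0.111−3.47)) = (31.26)^(-0.03305) = 0.8925.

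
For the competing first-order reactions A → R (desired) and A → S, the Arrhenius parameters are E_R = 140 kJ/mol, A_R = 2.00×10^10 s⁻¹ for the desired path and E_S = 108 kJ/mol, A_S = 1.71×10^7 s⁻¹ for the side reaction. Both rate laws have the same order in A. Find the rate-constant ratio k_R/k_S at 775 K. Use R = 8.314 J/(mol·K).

8.15

With equal orders, S_{R/S} = k_R/k_S = (A_R/A_S)·exp[(E_S−E_R)/(RT)].
(E_S−E_R)/(RT) = (108−140)×10³/(8.314×775) = -32000/6443 = -4.966.
k_R/k_S = (2.00×10^10/1.71×10^7)·exp(-4.966) = 1170 × 0.006968 = 8.15.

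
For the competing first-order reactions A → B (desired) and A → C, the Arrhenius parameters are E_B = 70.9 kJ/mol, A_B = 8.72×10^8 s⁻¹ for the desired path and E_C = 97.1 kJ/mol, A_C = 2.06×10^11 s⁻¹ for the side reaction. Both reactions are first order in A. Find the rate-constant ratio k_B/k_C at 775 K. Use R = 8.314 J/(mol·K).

Since both paths have the same order in A, the concentration cancels and S_{B/C} = k_B/k_C = (A_B/A_C)·exp[(E_C−E_B)/(RT)].
(E_C−E_B)/(RT) = (97.1−70.9)×10³/(8.314×775) = 26200/6443 = 4.066.
k_B/k_C = (8.72×10^8/2.06×10^11)·exp(4.066) = 0.004233 × 58.34 = 0.247.

0.247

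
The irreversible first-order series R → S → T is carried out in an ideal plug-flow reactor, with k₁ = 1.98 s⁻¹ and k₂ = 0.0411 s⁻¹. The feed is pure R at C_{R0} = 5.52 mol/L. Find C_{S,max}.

Evaluating C_S at τ_opt = ln(k₂/k₁)/(k₂−k₁) gives C_{S,max}/C_{R0} = (k₁/k₂)^[k₂/(k₂−k₁)].
= (1.98/0.0411)^(0.0411/(0.0411−1.98)) = (48.18)^(-0.02120) = 0.9211.
C_{S,max} = 0.9211×5.52 = 5.08 mol/L.

5.08 mol/L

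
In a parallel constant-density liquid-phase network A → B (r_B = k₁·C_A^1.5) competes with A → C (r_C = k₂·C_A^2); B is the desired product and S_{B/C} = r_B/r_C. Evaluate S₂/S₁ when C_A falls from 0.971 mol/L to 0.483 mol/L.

S_{B/C} = (k₁/k₂)·C_A^-0.5, so S₂/S₁ = (C_{A,2}/C_{A,1})^-0.5.
= (0.483/0.971)^(-0.5) = (0.4974)^(-0.5) = 1.42.
Selectivity toward B rises as C_A falls — low-concentration operation is favoured.

1.42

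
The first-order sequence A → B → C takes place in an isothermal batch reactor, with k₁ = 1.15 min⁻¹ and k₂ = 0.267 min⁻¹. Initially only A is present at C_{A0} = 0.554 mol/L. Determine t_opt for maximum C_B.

For first-order series the maximum of C_B occurs at t_opt = ln(k₂/k₁)/(k₂−k₁).
= ln(0.267/1.15)/(0.267−1.15) = ln(0.2322)/-0.8830 = -1.460/-0.8830 = 1.65 min.

1.65 min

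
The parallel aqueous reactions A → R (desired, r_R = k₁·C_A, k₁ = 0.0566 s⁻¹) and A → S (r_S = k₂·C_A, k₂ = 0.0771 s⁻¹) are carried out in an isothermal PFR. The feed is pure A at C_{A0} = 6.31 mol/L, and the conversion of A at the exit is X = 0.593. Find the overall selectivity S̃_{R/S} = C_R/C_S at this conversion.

C_A = C_{A0}(1−X) = 2.568 mol/L.
Both paths are first order in A, so the instantaneous fraction to R is constant: dC_R/d(−C_A) = k₁/(k₁+k₂) = 0.4233.
C_R = 0.4233·(C_{A0}−C_A) = 0.4233×3.742 = 1.58 mol/L.
C_S = (C_{A0}−C_A)−C_R = 2.158 mol/L; S̃_{R/S} = 1.584/2.158 = 0.734.

0.734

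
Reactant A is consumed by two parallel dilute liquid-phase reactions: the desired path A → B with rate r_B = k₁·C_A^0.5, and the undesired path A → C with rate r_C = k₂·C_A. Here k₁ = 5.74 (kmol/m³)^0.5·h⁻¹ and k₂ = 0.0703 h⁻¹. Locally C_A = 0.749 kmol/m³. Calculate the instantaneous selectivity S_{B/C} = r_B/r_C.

S_{B/C} = r_B/r_C = (k₁·C_A^0.5)/(k₂·C_A) = (k₁/k₂)·C_A^-0.5.
= (5.74×0.7490^0.5) / (0.0703×0.7490) = 4.968/0.05265 = 94.3.

94.3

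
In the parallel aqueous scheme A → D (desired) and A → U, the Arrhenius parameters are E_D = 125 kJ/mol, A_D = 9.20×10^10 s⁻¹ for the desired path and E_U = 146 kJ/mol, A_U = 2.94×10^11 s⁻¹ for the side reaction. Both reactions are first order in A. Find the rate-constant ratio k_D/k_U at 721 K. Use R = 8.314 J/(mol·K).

With equal orders, S_{D/U} = k_D/k_U = (A_D/A_U)·exp[(E_U−E_D)/(RT)].
(E_U−E_D)/(RT) = (146−125)×10³/(8.314×721) = 21000/5994 = 3.503.
k_D/k_U = (9.20×10^10/2.94×10^11)·exp(3.503) = 0.3129 × 33.22 = 10.4.

10.4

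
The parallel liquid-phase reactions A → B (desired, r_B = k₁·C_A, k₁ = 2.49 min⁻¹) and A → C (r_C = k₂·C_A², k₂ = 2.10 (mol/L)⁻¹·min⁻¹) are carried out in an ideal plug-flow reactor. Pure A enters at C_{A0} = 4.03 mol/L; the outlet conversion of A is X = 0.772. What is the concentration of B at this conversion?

1.08 mol/L

C_A = C_{A0}(1−X) = 0.9188 mol/L.
Along a PFR/batch, dC_B/dC_A = −r_B/(r_B+r_C) = −k₁/(k₁+k₂·C_A).
Integrating from C_{A0} to C_A: C_B = (2.49/2.10)·ln[(2.49+2.10·4.03)/(2.49+2.10·0.919)] = 1.186·ln(10.95/4.420) = 1.076 mol/L.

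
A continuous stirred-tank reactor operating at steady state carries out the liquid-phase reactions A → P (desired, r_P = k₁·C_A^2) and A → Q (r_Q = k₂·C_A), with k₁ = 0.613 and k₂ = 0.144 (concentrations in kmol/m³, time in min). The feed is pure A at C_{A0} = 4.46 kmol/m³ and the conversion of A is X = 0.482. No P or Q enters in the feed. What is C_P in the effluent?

Exit C_A = C_{A0}(1−X) = 4.46×0.518 = 2.310 kmol/m³.
A CSTR operates uniformly at the exit composition, giving r_P = 3.272 and r_Q = 0.3327 (each k·C_A^n at C_A = 2.310).
Fraction of consumed A going to P: r_P/(r_P+r_Q) = 0.9077.
C_P = 0.9077·C_{A0}·X = 0.9077×4.46×0.482 = 1.95 kmol/m³.

1.95 kmol/m³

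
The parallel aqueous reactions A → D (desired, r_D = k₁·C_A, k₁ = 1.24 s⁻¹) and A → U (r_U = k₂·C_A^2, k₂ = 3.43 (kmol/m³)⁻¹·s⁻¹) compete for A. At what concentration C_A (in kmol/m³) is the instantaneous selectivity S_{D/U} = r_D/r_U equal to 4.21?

0.0859 kmol/m³

S_{D/U} = (k₁/k₂)·C_A⁻¹ ⇒ C_A = (S·k₂/k₁)^(-1).
= (4.21×3.43/1.24)^(-1) = (11.65)^(-1) = 0.0859 kmol/m³.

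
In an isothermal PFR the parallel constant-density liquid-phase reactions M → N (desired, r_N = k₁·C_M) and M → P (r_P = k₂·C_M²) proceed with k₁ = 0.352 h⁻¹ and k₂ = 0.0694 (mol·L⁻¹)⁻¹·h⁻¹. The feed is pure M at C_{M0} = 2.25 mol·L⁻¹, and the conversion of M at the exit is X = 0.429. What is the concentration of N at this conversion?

0.717 mol·L⁻¹

C_M = C_{M0}(1−X) = 1.285 mol·L⁻¹.
Along a PFR/batch, dC_N/dC_M = −r_N/(r_N+r_P) = −k₁/(k₁+k₂·C_M).
Integrating from C_{M0} to C_M: C_N = (0.352/0.0694)·ln[(0.352+0.0694·2.25)/(0.352+0.0694·1.28)] = 5.072·ln(0.5081/0.4412) = 0.7170 mol·L⁻¹.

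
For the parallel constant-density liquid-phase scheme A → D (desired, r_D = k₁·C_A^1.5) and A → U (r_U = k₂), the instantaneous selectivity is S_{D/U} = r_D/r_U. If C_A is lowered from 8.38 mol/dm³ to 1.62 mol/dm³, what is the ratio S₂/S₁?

0.0850

S_{D/U} = (k₁/k₂)·C_A^1.5, so S₂/S₁ = (C_{A,2}/C_{A,1})^1.5.
= (1.62/8.38)^1.5 = (0.1933)^1.5 = 0.0850.
Selectivity toward D falls as C_A falls — high-concentration operation is favoured.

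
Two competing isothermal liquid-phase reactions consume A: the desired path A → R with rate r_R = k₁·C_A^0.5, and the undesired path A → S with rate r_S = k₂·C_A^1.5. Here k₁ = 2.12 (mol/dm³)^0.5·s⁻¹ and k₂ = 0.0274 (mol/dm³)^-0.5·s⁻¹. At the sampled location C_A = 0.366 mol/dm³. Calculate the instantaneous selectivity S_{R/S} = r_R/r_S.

S_{R/S} = r_R/r_S = (k₁·C_A^0.5)/(k₂·C_A^1.5) = (k₁/k₂)·C_A⁻¹.
= (2.12×0.3660^0.5) / (0.0274×0.3660^1.5) = 1.283/0.006067 = 211.
The undesired path is higher order in A, so low C_A (CSTR or dilute feed) favours R.

211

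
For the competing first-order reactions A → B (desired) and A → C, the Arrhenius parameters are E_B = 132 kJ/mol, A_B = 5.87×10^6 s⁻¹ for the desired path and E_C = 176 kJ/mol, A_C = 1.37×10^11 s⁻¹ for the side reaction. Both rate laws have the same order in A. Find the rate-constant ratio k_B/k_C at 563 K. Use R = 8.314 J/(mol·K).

0.518

With equal orders, S_{B/C} = k_B/k_C = (A_B/A_C)·exp[(E_C−E_B)/(RT)].
(E_C−E_B)/(RT) = (176−132)×10³/(8.314×563) = 44000/4681 = 9.400.
k_B/k_C = (5.87×10^6/1.37×10^11)·exp(9.400) = 4.285×10^-5 × 12090 = 0.518.
Since E_B < E_C, lowering the temperature improves selectivity toward B.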